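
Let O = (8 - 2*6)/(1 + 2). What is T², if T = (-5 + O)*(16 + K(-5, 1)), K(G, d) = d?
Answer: 104329/9 ≈ 11592.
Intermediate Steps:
O = -4/3 (O = (8 - 12)/3 = -4*⅓ = -4/3 ≈ -1.3333)
T = -323/3 (T = (-5 - 4/3)*(16 + 1) = -19/3*17 = -323/3 ≈ -107.67)
T² = (-323/3)² = 104329/9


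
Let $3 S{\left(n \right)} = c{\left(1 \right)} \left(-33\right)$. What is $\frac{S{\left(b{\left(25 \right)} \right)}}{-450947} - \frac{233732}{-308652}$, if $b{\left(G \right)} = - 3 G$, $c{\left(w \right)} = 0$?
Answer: $\frac{58433}{77163} \approx 0.75727$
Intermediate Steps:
$S{\left(n \right)} = 0$ ($S{\left(n \right)} = \frac{0 \left(-33\right)}{3} = \frac{1}{3} \cdot 0 = 0$)
$\frac{S{\left(b{\left(25 \right)} \right)}}{-450947} - \frac{233732}{-308652} = \frac{0}{-450947} - \frac{233732}{-308652} = 0 \left(- \frac{1}{450947}\right) - - \frac{58433}{77163} = 0 + \frac{58433}{77163} = \frac{58433}{77163}$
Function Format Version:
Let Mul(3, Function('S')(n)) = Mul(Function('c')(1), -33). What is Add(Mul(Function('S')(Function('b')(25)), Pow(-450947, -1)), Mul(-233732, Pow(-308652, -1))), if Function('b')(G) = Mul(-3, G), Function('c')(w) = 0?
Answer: Rational(58433, 77163) ≈ 0.75727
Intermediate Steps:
Function('S')(n) = 0 (Function('S')(n) = Mul(Rational(1, 3), Mul(0, -33)) = Mul(Rational(1, 3), 0) = 0)
Add(Mul(Function('S')(Function('b')(25)), Pow(-450947, -1)), Mul(-233732, Pow(-308652, -1))) = Add(Mul(0, Pow(-450947, -1)), Mul(-233732, Pow(-308652, -1))) = Add(Mul(0, Rational(-1, 450947)), Mul(-233732, Rational(-1, 308652))) = Add(0, Rational(58433, 77163)) = Rational(58433, 77163)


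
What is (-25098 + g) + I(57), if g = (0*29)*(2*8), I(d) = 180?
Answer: -24918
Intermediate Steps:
g = 0 (g = 0*16 = 0)
(-25098 + g) + I(57) = (-25098 + 0) + 180 = -25098 + 180 = -24918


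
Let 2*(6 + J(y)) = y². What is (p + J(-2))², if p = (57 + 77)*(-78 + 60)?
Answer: 5837056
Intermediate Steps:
J(y) = -6 + y²/2
p = -2412 (p = 134*(-18) = -2412)
(p + J(-2))² = (-2412 + (-6 + (½)*(-2)²))² = (-2412 + (-6 + (½)*4))² = (-2412 + (-6 + 2))² = (-2412 - 4)² = (-2416)² = 5837056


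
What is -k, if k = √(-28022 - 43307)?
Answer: -I*√71329 ≈ -267.07*I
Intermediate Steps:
k = I*√71329 (k = √(-71329) = I*√71329 ≈ 267.07*I)
-k = -I*√71329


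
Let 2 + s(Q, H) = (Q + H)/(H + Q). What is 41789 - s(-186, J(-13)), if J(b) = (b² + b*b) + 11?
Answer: 41790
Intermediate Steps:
J(b) = 11 + 2*b² (J(b) = (b² + b²) + 11 = 2*b² + 11 = 11 + 2*b²)
s(Q, H) = -1 (s(Q, H) = -2 + (Q + H)/(H + Q) = -2 + (H + Q)/(H + Q) = -2 + 1 = -1)
41789 - s(-186, J(-13)) = 41789 - 1*(-1) = 41789 + 1 = 41790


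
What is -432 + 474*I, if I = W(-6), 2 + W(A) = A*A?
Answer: 15684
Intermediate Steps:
W(A) = -2 + A² (W(A) = -2 + A*A = -2 + A²)
I = 34 (I = -2 + (-6)² = -2 + 36 = 34)
-432 + 474*I = -432 + 474*34 = -432 + 16116 = 15684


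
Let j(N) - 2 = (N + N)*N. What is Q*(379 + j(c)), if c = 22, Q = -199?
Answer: -268451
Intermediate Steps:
j(N) = 2 + 2*N² (j(N) = 2 + (N + N)*N = 2 + (2*N)*N = 2 + 2*N²)
Q*(379 + j(c)) = -199*(379 + (2 + 2*22²)) = -199*(379 + (2 + 2*484)) = -199*(379 + (2 + 968)) = -199*(379 + 970) = -199*1349 = -268451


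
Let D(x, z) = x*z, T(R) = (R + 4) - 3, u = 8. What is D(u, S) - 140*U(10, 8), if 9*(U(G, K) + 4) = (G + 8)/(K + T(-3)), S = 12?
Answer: 1828/3 ≈ 609.33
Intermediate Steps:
T(R) = 1 + R (T(R) = (4 + R) - 3 = 1 + R)
U(G, K) = -4 + (8 + G)/(9*(-2 + K)) (U(G, K) = -4 + ((G + 8)/(K + (1 - 3)))/9 = -4 + ((8 + G)/(K - 2))/9 = -4 + ((8 + G)/(-2 + K))/9 = -4 + (8 + G)/(9*(-2 + K)))
D(u, S) - 140*U(10, 8) = 8*12 - 140*(80 + 10 - 36*8)/(9*(-2 + 8)) = 96 - 140*(80 + 10 - 288)/(9*6) = 96 - 140*(-198)/(9*6) = 96 - 140*(-11/3) = 96 + 1540/3 = 1828/3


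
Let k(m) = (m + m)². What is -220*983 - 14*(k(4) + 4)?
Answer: -217212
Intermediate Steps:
k(m) = 4*m² (k(m) = (2*m)² = 4*m²)
-220*983 - 14*(k(4) + 4) = -220*983 - 14*(4*4² + 4) = -216260 - 14*(4*16 + 4) = -216260 - 14*(64 + 4) = -216260 - 14*68 = -216260 - 952 = -217212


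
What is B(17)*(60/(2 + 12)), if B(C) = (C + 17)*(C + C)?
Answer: 34680/7 ≈ 4954.3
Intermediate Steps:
B(C) = 2*C*(17 + C) (B(C) = (17 + C)*(2*C) = 2*C*(17 + C))
B(17)*(60/(2 + 12)) = (2*17*(17 + 17))*(60/(2 + 12)) = (2*17*34)*(60/14) = 1156*(60*(1/14)) = 1156*(30/7) = 34680/7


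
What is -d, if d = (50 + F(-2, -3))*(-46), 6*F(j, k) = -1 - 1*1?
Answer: 6854/3 ≈ 2284.7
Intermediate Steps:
F(j, k) = -⅓ (F(j, k) = (-1 - 1*1)/6 = (-1 - 1)/6 = (⅙)*(-2) = -⅓)
d = -6854/3 (d = (50 - ⅓)*(-46) = (149/3)*(-46) = -6854/3 ≈ -2284.7)
-d = -1*(-6854/3) = 6854/3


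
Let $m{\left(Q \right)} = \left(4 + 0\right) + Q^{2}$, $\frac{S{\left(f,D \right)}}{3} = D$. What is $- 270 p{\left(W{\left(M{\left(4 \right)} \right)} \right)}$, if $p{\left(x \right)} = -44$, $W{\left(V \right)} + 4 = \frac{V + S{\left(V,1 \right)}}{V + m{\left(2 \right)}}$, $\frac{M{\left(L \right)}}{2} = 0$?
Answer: $11880$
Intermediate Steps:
$M{\left(L \right)} = 0$ ($M{\left(L \right)} = 2 \cdot 0 = 0$)
$S{\left(f,D \right)} = 3 D$
$m{\left(Q \right)} = 4 + Q^{2}$
$W{\left(V \right)} = -4 + \frac{3 + V}{8 + V}$ ($W{\left(V \right)} = -4 + \frac{V + 3 \cdot 1}{V + \left(4 + 2^{2}\right)} = -4 + \frac{V + 3}{V + \left(4 + 4\right)} = -4 + \frac{3 + V}{V + 8} = -4 + \frac{3 + V}{8 + V}$)
$- 270 p{\left(W{\left(M{\left(4 \right)} \right)} \right)} = \left(-270\right) \left(-44\right) = 11880$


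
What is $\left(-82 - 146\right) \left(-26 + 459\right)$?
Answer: $-98724$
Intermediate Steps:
$\left(-82 - 146\right) \left(-26 + 459\right) = \left(-82 + \left(-207 + 61\right)\right) 433 = \left(-82 - 146\right) 433 = \left(-228\right) 433 = -98724$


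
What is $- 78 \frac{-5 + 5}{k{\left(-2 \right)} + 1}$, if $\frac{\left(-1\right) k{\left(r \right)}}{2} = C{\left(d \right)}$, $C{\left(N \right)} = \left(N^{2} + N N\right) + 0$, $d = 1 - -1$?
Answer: $0$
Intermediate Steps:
$d = 2$ ($d = 1 + 1 = 2$)
$C{\left(N \right)} = 2 N^{2}$ ($C{\left(N \right)} = \left(N^{2} + N^{2}\right) + 0 = 2 N^{2} + 0 = 2 N^{2}$)
$k{\left(r \right)} = -16$ ($k{\left(r \right)} = - 2 \cdot 2 \cdot 2^{2} = - 2 \cdot 2 \cdot 4 = \left(-2\right) 8 = -16$)
$- 78 \frac{-5 + 5}{k{\left(-2 \right)} + 1} = - 78 \frac{-5 + 5}{-16 + 1} = - 78 \frac{0}{-15} = - 78 \cdot 0 \left(- \frac{1}{15}\right) = \left(-78\right) 0 = 0$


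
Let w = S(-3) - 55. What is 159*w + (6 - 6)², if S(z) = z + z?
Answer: -9699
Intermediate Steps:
S(z) = 2*z
w = -61 (w = 2*(-3) - 55 = -6 - 55 = -61)
159*w + (6 - 6)² = 159*(-61) + (6 - 6)² = -9699 + 0² = -9699 + 0 = -9699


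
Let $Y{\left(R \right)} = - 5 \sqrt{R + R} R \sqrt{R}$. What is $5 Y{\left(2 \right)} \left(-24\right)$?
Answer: $2400 \sqrt{2} \approx 3394.1$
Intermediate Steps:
$Y{\left(R \right)} = - 5 \sqrt{2} R^{2}$ ($Y{\left(R \right)} = - 5 \sqrt{2 R} R \sqrt{R} = - 5 \sqrt{2} \sqrt{R} R \sqrt{R} = - 5 \sqrt{2} R^{\frac{3}{2}} \sqrt{R} = - 5 \sqrt{2} R^{2}$)
$5 Y{\left(2 \right)} \left(-24\right) = 5 \left(- 5 \sqrt{2} \cdot 2^{2}\right) \left(-24\right) = 5 \left(\left(-5\right) \sqrt{2} \cdot 4\right) \left(-24\right) = 5 \left(- 20 \sqrt{2}\right) \left(-24\right) = - 100 \sqrt{2} \left(-24\right) = 2400 \sqrt{2}$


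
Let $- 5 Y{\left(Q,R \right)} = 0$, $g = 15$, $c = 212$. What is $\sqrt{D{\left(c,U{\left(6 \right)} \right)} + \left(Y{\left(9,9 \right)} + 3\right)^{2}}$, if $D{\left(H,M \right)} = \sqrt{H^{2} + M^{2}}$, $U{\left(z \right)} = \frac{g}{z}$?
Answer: $\frac{\sqrt{36 + 2 \sqrt{179801}}}{2} \approx 14.867$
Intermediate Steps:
$Y{\left(Q,R \right)} = 0$ ($Y{\left(Q,R \right)} = \left(- \frac{1}{5}\right) 0 = 0$)
$U{\left(z \right)} = \frac{15}{z}$
$\sqrt{D{\left(c,U{\left(6 \right)} \right)} + \left(Y{\left(9,9 \right)} + 3\right)^{2}} = \sqrt{\sqrt{212^{2} + \left(\frac{15}{6}\right)^{2}} + \left(0 + 3\right)^{2}} = \sqrt{\sqrt{44944 + \left(15 \cdot \frac{1}{6}\right)^{2}} + 3^{2}} = \sqrt{\sqrt{44944 + \left(\frac{5}{2}\right)^{2}} + 9} = \sqrt{\sqrt{44944 + \frac{25}{4}} + 9} = \sqrt{\sqrt{\frac{179801}{4}} + 9} = \sqrt{\frac{\sqrt{179801}}{2} + 9} = \sqrt{9 + \frac{\sqrt{179801}}{2}}$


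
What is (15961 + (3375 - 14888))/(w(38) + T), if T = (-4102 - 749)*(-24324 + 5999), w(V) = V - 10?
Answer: 4448/88894603 ≈ 5.0037e-5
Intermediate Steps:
w(V) = -10 + V
T = 88894575 (T = -4851*(-18325) = 88894575)
(15961 + (3375 - 14888))/(w(38) + T) = (15961 + (3375 - 14888))/((-10 + 38) + 88894575) = (15961 - 11513)/(28 + 88894575) = 4448/88894603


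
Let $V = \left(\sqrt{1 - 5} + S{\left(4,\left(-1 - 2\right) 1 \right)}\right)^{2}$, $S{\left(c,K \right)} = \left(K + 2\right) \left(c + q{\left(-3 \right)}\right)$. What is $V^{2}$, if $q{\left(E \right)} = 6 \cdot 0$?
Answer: $16 \left(2 - i\right)^{4} \approx -112.0 - 384.0 i$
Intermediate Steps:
$q{\left(E \right)} = 0$
$S{\left(c,K \right)} = c \left(2 + K\right)$ ($S{\left(c,K \right)} = \left(K + 2\right) \left(c + 0\right) = \left(2 + K\right) c = c \left(2 + K\right)$)
$V = \left(-4 + 2 i\right)^{2}$ ($V = \left(\sqrt{1 - 5} + 4 \left(2 + \left(-1 - 2\right) 1\right)\right)^{2} = \left(\sqrt{-4} + 4 \left(2 - 3\right)\right)^{2} = \left(2 i + 4 \left(2 - 3\right)\right)^{2} = \left(2 i + 4 \left(-1\right)\right)^{2} = \left(2 i - 4\right)^{2} = \left(-4 + 2 i\right)^{2} \approx 12.0 - 16.0 i$)
$V^{2} = \left(12 - 16 i\right)^{2}$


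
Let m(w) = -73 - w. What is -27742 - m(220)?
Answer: -27449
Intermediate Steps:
-27742 - m(220) = -27742 - (-73 - 1*220) = -27742 - (-73 - 220) = -27742 - 1*(-293) = -27742 + 293 = -27449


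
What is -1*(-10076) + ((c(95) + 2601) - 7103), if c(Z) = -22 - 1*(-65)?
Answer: 5617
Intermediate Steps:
c(Z) = 43 (c(Z) = -22 + 65 = 43)
-1*(-10076) + ((c(95) + 2601) - 7103) = -1*(-10076) + ((43 + 2601) - 7103) = 10076 + (2644 - 7103) = 10076 - 4459 = 5617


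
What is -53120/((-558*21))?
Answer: 26560/5859 ≈ 4.5332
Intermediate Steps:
-53120/((-558*21)) = -53120/(-11718) = -53120*(-1)/11718 = -1*(-26560/5859) = 26560/5859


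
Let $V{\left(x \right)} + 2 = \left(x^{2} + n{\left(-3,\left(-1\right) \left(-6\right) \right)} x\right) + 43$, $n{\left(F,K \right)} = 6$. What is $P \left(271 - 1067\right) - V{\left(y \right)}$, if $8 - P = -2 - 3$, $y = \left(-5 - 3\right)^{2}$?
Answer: $-14869$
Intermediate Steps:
$y = 64$ ($y = \left(-8\right)^{2} = 64$)
$P = 13$ ($P = 8 - \left(-2 - 3\right) = 8 - -5 = 8 + 5 = 13$)
$V{\left(x \right)} = 41 + x^{2} + 6 x$ ($V{\left(x \right)} = -2 + \left(\left(x^{2} + 6 x\right) + 43\right) = -2 + \left(43 + x^{2} + 6 x\right) = 41 + x^{2} + 6 x$)
$P \left(271 - 1067\right) - V{\left(y \right)} = 13 \left(271 - 1067\right) - \left(41 + 64^{2} + 6 \cdot 64\right) = 13 \left(-796\right) - \left(41 + 4096 + 384\right) = -10348 - 4521 = -14869$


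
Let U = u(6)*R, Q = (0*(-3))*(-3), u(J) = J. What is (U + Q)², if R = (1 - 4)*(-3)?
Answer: 2916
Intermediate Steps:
R = 9 (R = -3*(-3) = 9)
Q = 0 (Q = 0*(-3) = 0)
U = 54 (U = 6*9 = 54)
(U + Q)² = (54 + 0)² = 54² = 2916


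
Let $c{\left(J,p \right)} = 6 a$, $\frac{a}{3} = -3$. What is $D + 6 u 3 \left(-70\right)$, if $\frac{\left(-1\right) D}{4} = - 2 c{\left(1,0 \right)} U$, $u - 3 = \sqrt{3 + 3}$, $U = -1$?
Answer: $-3348 - 1260 \sqrt{6} \approx -6434.4$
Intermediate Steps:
$a = -9$ ($a = 3 \left(-3\right) = -9$)
$u = 3 + \sqrt{6}$ ($u = 3 + \sqrt{3 + 3} = 3 + \sqrt{6} \approx 5.4495$)
$c{\left(J,p \right)} = -54$ ($c{\left(J,p \right)} = 6 \left(-9\right) = -54$)
$D = 432$ ($D = - 4 \left(-2\right) \left(-54\right) \left(-1\right) = - 4 \cdot 108 \left(-1\right) = \left(-4\right) \left(-108\right) = 432$)
$D + 6 u 3 \left(-70\right) = 432 + 6 \left(3 + \sqrt{6}\right) 3 \left(-70\right) = 432 + \left(18 + 6 \sqrt{6}\right) 3 \left(-70\right) = 432 + \left(54 + 18 \sqrt{6}\right) \left(-70\right) = 432 - \left(3780 + 1260 \sqrt{6}\right) = -3348 - 1260 \sqrt{6}$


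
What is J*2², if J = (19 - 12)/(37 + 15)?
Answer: 7/13 ≈ 0.53846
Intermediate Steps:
J = 7/52 ≈ 0.13462
J*2² = (7/52)*2² = (7/52)*4 = 7/13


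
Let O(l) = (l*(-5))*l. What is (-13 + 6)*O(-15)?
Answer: 7875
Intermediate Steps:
O(l) = -5*l² (O(l) = (-5*l)*l = -5*l²)
(-13 + 6)*O(-15) = (-13 + 6)*(-5*(-15)²) = -(-35)*225 = -7*(-1125) = 7875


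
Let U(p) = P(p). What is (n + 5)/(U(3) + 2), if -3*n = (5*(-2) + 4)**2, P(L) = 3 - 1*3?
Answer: -7/2 ≈ -3.5000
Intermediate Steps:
P(L) = 0 (P(L) = 3 - 3 = 0)
U(p) = 0
n = -12 (n = -(5*(-2) + 4)**2/3 = -(-10 + 4)**2/3 = -1/3*(-6)**2 = -1/3*36 = -12)
(n + 5)/(U(3) + 2) = (-12 + 5)/(0 + 2) = -7/2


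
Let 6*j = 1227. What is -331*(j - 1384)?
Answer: 780829/2 ≈ 3.9041e+5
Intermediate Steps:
j = 409/2 (j = (1/6)*1227 = 409/2 ≈ 204.50)
-331*(j - 1384) = -331*(409/2 - 1384) = -331*(-2359/2) = 780829/2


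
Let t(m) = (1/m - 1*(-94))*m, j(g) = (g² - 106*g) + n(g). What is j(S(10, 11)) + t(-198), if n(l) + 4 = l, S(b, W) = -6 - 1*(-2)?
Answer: -18179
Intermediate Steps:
S(b, W) = -4 (S(b, W) = -6 + 2 = -4)
n(l) = -4 + l
j(g) = -4 + g² - 105*g (j(g) = (g² - 106*g) + (-4 + g) = -4 + g² - 105*g)
t(m) = m*(94 + 1/m) (t(m) = (1/m + 94)*m = (94 + 1/m)*m = m*(94 + 1/m))
j(S(10, 11)) + t(-198) = (-4 + (-4)² - 105*(-4)) + (1 + 94*(-198)) = (-4 + 16 + 420) + (1 - 18612) = 432 - 18611 = -18179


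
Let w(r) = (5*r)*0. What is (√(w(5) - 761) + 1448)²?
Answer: (1448 + I*√761)² ≈ 2.0959e+6 + 79890.0*I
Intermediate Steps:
w(r) = 0
(√(w(5) - 761) + 1448)² = (√(0 - 761) + 1448)² = (√(-761) + 1448)² = (I*√761 + 1448)² = (1448 + I*√761)²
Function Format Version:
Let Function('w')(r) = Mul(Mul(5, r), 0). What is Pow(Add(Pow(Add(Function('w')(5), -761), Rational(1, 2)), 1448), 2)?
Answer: Pow(Add(1448, Mul(I, Pow(761, Rational(1, 2)))), 2) ≈ Add(2.0959e+6, Mul(79890., I))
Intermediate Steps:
Function('w')(r) = 0
Pow(Add(Pow(Add(Function('w')(5), -761), Rational(1, 2)), 1448), 2) = Pow(Add(Pow(Add(0, -761), Rational(1, 2)), 1448), 2) = Pow(Add(Pow(-761, Rational(1, 2)), 1448), 2) = Pow(Add(Mul(I, Pow(761, Rational(1, 2))), 1448), 2) = Pow(Add(1448, Mul(I, Pow(761, Rational(1, 2)))), 2)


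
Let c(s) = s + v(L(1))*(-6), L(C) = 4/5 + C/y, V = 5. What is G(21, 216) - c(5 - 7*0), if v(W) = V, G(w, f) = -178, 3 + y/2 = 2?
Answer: -153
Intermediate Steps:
y = -2 (y = -6 + 2*2 = -6 + 4 = -2)
L(C) = 4/5 - C/2 (L(C) = 4/5 + C/(-2) = 4*(1/5) + C*(-1/2) = 4/5 - C/2)
v(W) = 5
c(s) = -30 + s (c(s) = s + 5*(-6) = s - 30 = -30 + s)
G(21, 216) - c(5 - 7*0) = -178 - (-30 + (5 - 7*0)) = -178 - (-30 + (5 + 0)) = -178 - (-30 + 5) = -178 - 1*(-25) = -178 + 25 = -153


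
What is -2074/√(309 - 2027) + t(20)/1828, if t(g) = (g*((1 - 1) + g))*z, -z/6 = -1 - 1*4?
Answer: 3000/457 + 1037*I*√1718/859 ≈ 6.5646 + 50.038*I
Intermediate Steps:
z = 30 (z = -6*(-1 - 1*4) = -6*(-1 - 4) = -6*(-5) = 30)
t(g) = 30*g² (t(g) = (g*((1 - 1) + g))*30 = (g*(0 + g))*30 = (g*g)*30 = g²*30 = 30*g²)
-2074/√(309 - 2027) + t(20)/1828 = -2074/√(309 - 2027) + (30*20²)/1828 = -2074*(-I*√1718/1718) + (30*400)*(1/1828) = -2074*(-I*√1718/1718) + 12000*(1/1828) = -(-1037)*I*√1718/859 + 3000/457 = 1037*I*√1718/859 + 3000/457 = 3000/457 + 1037*I*√1718/859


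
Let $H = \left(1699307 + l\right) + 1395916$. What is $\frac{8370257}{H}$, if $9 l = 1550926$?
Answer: $\frac{75332313}{29407933} \approx 2.5616$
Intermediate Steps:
$l = \frac{1550926}{9}$ ($l = \frac{1}{9} \cdot 1550926 = \frac{1550926}{9} \approx 1.7233 \cdot 10^{5}$)
$H = \frac{29407933}{9}$ ($H = \left(1699307 + \frac{1550926}{9}\right) + 1395916 = \frac{16844689}{9} + 1395916 = \frac{29407933}{9} \approx 3.2675 \cdot 10^{6}$)
$\frac{8370257}{H} = \frac{8370257}{\frac{29407933}{9}} = 8370257 \cdot \frac{9}{29407933} = \frac{75332313}{29407933}$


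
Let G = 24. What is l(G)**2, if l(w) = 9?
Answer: 81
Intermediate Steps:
l(G)**2 = 9**2 = 81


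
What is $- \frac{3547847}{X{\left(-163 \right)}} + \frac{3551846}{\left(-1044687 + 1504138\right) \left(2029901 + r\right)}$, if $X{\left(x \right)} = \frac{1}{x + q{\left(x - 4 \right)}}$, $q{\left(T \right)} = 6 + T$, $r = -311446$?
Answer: $\frac{907584892519019053586}{789545868205} \approx 1.1495 \cdot 10^{9}$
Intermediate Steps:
$X{\left(x \right)} = \frac{1}{2 + 2 x}$ ($X{\left(x \right)} = \frac{1}{x + \left(6 + \left(x - 4\right)\right)} = \frac{1}{x + \left(6 + \left(-4 + x\right)\right)} = \frac{1}{x + \left(2 + x\right)} = \frac{1}{2 + 2 x}$)
$- \frac{3547847}{X{\left(-163 \right)}} + \frac{3551846}{\left(-1044687 + 1504138\right) \left(2029901 + r\right)} = - \frac{3547847}{\frac{1}{2} \frac{1}{1 - 163}} + \frac{3551846}{\left(-1044687 + 1504138\right) \left(2029901 - 311446\right)} = - \frac{3547847}{\frac{1}{2} \frac{1}{-162}} + \frac{3551846}{459451 \cdot 1718455} = - \frac{3547847}{\frac{1}{2} \left(- \frac{1}{162}\right)} + \frac{3551846}{789545868205} = - \frac{3547847}{- \frac{1}{324}} + 3551846 \cdot \frac{1}{789545868205} = \left(-3547847\right) \left(-324\right) + \frac{3551846}{789545868205} = 1149502428 + \frac{3551846}{789545868205} = \frac{907584892519019053586}{789545868205}$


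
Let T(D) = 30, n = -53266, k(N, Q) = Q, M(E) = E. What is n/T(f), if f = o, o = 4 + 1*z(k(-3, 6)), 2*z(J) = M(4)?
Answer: -26633/15 ≈ -1775.5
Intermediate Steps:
z(J) = 2 (z(J) = (1/2)*4 = 2)
o = 6 (o = 4 + 1*2 = 4 + 2 = 6)
f = 6
n/T(f) = -53266/30 = -53266*1/30 = -26633/15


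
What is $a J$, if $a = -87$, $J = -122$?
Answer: $10614$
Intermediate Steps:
$a J = \left(-87\right) \left(-122\right) = 10614$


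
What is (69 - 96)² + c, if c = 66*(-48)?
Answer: -2439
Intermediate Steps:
c = -3168
(69 - 96)² + c = (69 - 96)² - 3168 = (-27)² - 3168 = 729 - 3168 = -2439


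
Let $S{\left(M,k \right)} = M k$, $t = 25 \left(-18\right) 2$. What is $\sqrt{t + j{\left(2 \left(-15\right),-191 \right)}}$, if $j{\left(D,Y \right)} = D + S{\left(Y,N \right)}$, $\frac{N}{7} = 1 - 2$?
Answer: $\sqrt{407} \approx 20.174$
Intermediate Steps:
$t = -900$ ($t = \left(-450\right) 2 = -900$)
$N = -7$ ($N = 7 \left(1 - 2\right) = 7 \left(-1\right) = -7$)
$j{\left(D,Y \right)} = D - 7 Y$ ($j{\left(D,Y \right)} = D + Y \left(-7\right) = D - 7 Y$)
$\sqrt{t + j{\left(2 \left(-15\right),-191 \right)}} = \sqrt{-900 + \left(2 \left(-15\right) - -1337\right)} = \sqrt{-900 + \left(-30 + 1337\right)} = \sqrt{-900 + 1307} = \sqrt{407}$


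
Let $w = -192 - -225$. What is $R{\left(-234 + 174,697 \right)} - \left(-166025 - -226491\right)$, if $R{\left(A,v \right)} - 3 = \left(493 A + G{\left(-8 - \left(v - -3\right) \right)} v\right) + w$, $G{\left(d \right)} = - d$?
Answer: $403466$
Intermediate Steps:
$w = 33$ ($w = -192 + 225 = 33$)
$R{\left(A,v \right)} = 36 + 493 A + v \left(11 + v\right)$ ($R{\left(A,v \right)} = 3 + \left(\left(493 A + - (-8 - \left(v - -3\right)) v\right) + 33\right) = 3 + \left(\left(493 A + - (-8 - \left(v + 3\right)) v\right) + 33\right) = 3 + \left(\left(493 A + - (-8 - \left(3 + v\right)) v\right) + 33\right) = 3 + \left(\left(493 A + - (-11 - v) v\right) + 33\right) = 3 + \left(\left(493 A + \left(11 + v\right) v\right) + 33\right) = 3 + \left(\left(493 A + v \left(11 + v\right)\right) + 33\right) = 3 + \left(33 + 493 A + v \left(11 + v\right)\right) = 36 + 493 A + v \left(11 + v\right)$)
$R{\left(-234 + 174,697 \right)} - \left(-166025 - -226491\right) = \left(36 + 493 \left(-234 + 174\right) + 697 \left(11 + 697\right)\right) - \left(-166025 - -226491\right) = \left(36 + 493 \left(-60\right) + 697 \cdot 708\right) - \left(-166025 + 226491\right) = \left(36 - 29580 + 493476\right) - 60466 = 463932 - 60466 = 403466$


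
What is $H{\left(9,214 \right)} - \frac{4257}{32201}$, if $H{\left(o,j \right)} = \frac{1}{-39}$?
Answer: $- \frac{15248}{96603} \approx -0.15784$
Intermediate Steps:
$H{\left(o,j \right)} = - \frac{1}{39}$
$H{\left(9,214 \right)} - \frac{4257}{32201} = - \frac{1}{39} - \frac{4257}{32201} = - \frac{15248}{96603}$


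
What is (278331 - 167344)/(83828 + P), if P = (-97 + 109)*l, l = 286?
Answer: 110987/87260 ≈ 1.2719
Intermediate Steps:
P = 3432 (P = (-97 + 109)*286 = 12*286 = 3432)
(278331 - 167344)/(83828 + P) = (278331 - 167344)/(83828 + 3432) = 110987/87260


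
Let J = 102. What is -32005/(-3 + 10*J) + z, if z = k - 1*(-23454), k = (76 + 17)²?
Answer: 32616746/1017 ≈ 32072.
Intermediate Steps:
k = 8649 (k = 93² = 8649)
z = 32103 (z = 8649 - 1*(-23454) = 8649 + 23454 = 32103)
-32005/(-3 + 10*J) + z = -32005/(-3 + 10*102) + 32103 = -32005/(-3 + 1020) + 32103 = -32005/1017 + 32103 = 32616746/1017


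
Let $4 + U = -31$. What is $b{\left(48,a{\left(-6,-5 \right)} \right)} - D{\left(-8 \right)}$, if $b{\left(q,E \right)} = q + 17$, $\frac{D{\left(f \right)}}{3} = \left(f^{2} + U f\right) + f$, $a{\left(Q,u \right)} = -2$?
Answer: $-943$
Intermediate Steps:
$U = -35$ ($U = -4 - 31 = -35$)
$D{\left(f \right)} = - 102 f + 3 f^{2}$ ($D{\left(f \right)} = 3 \left(\left(f^{2} - 35 f\right) + f\right) = 3 \left(f^{2} - 34 f\right) = - 102 f + 3 f^{2}$)
$b{\left(q,E \right)} = 17 + q$
$b{\left(48,a{\left(-6,-5 \right)} \right)} - D{\left(-8 \right)} = \left(17 + 48\right) - 3 \left(-8\right) \left(-34 - 8\right) = 65 - 3 \left(-8\right) \left(-42\right) = 65 - 1008 = -943$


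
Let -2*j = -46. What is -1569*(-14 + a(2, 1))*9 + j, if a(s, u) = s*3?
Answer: 112991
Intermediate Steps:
j = 23 (j = -1/2*(-46) = 23)
a(s, u) = 3*s
-1569*(-14 + a(2, 1))*9 + j = -1569*(-14 + 3*2)*9 + 23 = -1569*(-14 + 6)*9 + 23 = -(-12552)*9 + 23 = -1569*(-72) + 23 = 112968 + 23 = 112991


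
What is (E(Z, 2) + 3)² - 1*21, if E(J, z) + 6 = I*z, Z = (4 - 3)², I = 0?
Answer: -12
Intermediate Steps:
Z = 1 (Z = 1² = 1)
E(J, z) = -6 (E(J, z) = -6 + 0*z = -6 + 0 = -6)
(E(Z, 2) + 3)² - 1*21 = (-6 + 3)² - 1*21 = (-3)² - 21 = 9 - 21 = -12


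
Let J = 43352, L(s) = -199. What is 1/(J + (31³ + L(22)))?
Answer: 1/72944 ≈ 1.3709e-5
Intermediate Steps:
1/(J + (31³ + L(22))) = 1/(43352 + (31³ - 199)) = 1/(43352 + (29791 - 199)) = 1/(43352 + 29592) = 1/72944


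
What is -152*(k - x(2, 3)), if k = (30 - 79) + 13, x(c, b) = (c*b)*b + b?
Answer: 8664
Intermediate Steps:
x(c, b) = b + c*b² (x(c, b) = (b*c)*b + b = c*b² + b = b + c*b²)
k = -36 (k = -49 + 13 = -36)
-152*(k - x(2, 3)) = -152*(-36 - 3*(1 + 3*2)) = -152*(-36 - 3*(1 + 6)) = -152*(-36 - 3*7) = -152*(-36 - 1*21) = -152*(-36 - 21) = -152*(-57) = 8664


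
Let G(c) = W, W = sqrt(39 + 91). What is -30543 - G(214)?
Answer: -30543 - sqrt(130) ≈ -30554.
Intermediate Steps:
W = sqrt(130) ≈ 11.402
G(c) = sqrt(130)
-30543 - G(214) = -30543 - sqrt(130)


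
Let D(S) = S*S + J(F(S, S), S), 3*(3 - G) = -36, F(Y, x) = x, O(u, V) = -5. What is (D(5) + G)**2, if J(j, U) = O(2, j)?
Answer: 1225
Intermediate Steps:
J(j, U) = -5
G = 15 (G = 3 - 1/3*(-36) = 3 + 12 = 15)
D(S) = -5 + S**2 (D(S) = S*S - 5 = S**2 - 5 = -5 + S**2)
(D(5) + G)**2 = ((-5 + 5**2) + 15)**2 = ((-5 + 25) + 15)**2 = (20 + 15)**2 = 35**2 = 1225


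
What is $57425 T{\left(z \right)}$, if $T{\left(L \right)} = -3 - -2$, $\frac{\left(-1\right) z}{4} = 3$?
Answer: $-57425$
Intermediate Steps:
$z = -12$ ($z = \left(-4\right) 3 = -12$)
$T{\left(L \right)} = -1$ ($T{\left(L \right)} = -3 + 2 = -1$)
$57425 T{\left(z \right)} = 57425 \left(-1\right) = -57425$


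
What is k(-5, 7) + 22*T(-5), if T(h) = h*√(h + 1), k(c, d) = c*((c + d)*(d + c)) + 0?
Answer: -20 - 220*I ≈ -20.0 - 220.0*I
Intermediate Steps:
k(c, d) = c*(c + d)² (k(c, d) = c*((c + d)*(c + d)) + 0 = c*(c + d)² + 0 = c*(c + d)²)
T(h) = h*√(1 + h)
k(-5, 7) + 22*T(-5) = -5*(-5 + 7)² + 22*(-5*√(1 - 5)) = -5*2² + 22*(-10*I) = -5*4 + 22*(-10*I) = -20 + 22*(-10*I) = -20 - 220*I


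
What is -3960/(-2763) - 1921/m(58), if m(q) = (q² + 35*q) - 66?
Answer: 1754573/1635696 ≈ 1.0727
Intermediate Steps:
m(q) = -66 + q² + 35*q
-3960/(-2763) - 1921/m(58) = -3960/(-2763) - 1921/(-66 + 58² + 35*58) = -3960*(-1/2763) - 1921/(-66 + 3364 + 2030) = 440/307 - 1921/5328 = 1754573/1635696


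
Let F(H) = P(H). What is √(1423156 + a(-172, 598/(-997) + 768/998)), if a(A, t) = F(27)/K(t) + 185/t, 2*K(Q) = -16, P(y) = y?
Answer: √40625816941224338/168892 ≈ 1193.4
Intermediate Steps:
K(Q) = -8 (K(Q) = (½)*(-16) = -8)
F(H) = H
a(A, t) = -27/8 + 185/t (a(A, t) = 27/(-8) + 185/t = 27*(-⅛) + 185/t = -27/8 + 185/t)
√(1423156 + a(-172, 598/(-997) + 768/998)) = √(1423156 + (-27/8 + 185/(598/(-997) + 768/998))) = √(1423156 + (-27/8 + 185/(598*(-1/997) + 768*(1/998)))) = √(1423156 + (-27/8 + 185/(-598/997 + 384/499))) = √(1423156 + (-27/8 + 185/(84446/497503))) = √(1423156 + (-27/8 + 185*(497503/84446))) = √(1423156 + (-27/8 + 92038055/84446)) = √(1423156 + 367012199/337784) = √(481086338503/337784) = √40625816941224338/168892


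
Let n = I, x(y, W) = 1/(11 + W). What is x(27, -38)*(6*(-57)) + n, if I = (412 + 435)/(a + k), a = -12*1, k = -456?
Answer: 5081/468 ≈ 10.857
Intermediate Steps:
a = -12
I = -847/468 (I = (412 + 435)/(-12 - 456) = 847/(-468) = 847*(-1/468) = -847/468 ≈ -1.8098)
n = -847/468 ≈ -1.8098
x(27, -38)*(6*(-57)) + n = (6*(-57))/(11 - 38) - 847/468 = -342/(-27) - 847/468 = -1/27*(-342) - 847/468 = 38/3 - 847/468 = 5081/468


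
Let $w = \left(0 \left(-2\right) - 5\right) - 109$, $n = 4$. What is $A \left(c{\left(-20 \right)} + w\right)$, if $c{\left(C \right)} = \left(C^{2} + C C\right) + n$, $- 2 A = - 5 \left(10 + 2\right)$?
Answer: $20700$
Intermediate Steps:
$A = 30$ ($A = - \frac{\left(-5\right) \left(10 + 2\right)}{2} = - \frac{\left(-5\right) 12}{2} = \left(- \frac{1}{2}\right) \left(-60\right) = 30$)
$c{\left(C \right)} = 4 + 2 C^{2}$ ($c{\left(C \right)} = \left(C^{2} + C C\right) + 4 = \left(C^{2} + C^{2}\right) + 4 = 2 C^{2} + 4 = 4 + 2 C^{2}$)
$w = -114$ ($w = \left(0 - 5\right) - 109 = -5 - 109 = -114$)
$A \left(c{\left(-20 \right)} + w\right) = 30 \left(\left(4 + 2 \left(-20\right)^{2}\right) - 114\right) = 30 \left(\left(4 + 2 \cdot 400\right) - 114\right) = 30 \left(\left(4 + 800\right) - 114\right) = 30 \left(804 - 114\right) = 30 \cdot 690 = 20700$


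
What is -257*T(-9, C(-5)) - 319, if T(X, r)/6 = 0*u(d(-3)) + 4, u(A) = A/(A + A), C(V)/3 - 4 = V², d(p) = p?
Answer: -6487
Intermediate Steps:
C(V) = 12 + 3*V²
u(A) = ½ (u(A) = A/((2*A)) = (1/(2*A))*A = ½)
T(X, r) = 24 (T(X, r) = 6*(0*(½) + 4) = 6*(0 + 4) = 6*4 = 24)
-257*T(-9, C(-5)) - 319 = -257*24 - 319 = -6168 - 319 = -6487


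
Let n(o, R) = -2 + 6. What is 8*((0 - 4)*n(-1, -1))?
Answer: -128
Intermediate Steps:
n(o, R) = 4
8*((0 - 4)*n(-1, -1)) = 8*((0 - 4)*4) = 8*(-4*4) = 8*(-16) = -128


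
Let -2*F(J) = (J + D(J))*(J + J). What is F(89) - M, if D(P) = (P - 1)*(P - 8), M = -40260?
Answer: -602053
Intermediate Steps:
D(P) = (-1 + P)*(-8 + P)
F(J) = -J*(8 + J**2 - 8*J) (F(J) = -(J + (8 + J**2 - 9*J))*(J + J)/2 = -(8 + J**2 - 8*J)*2*J/2 = -J*(8 + J**2 - 8*J))
F(89) - M = 89*(-8 - 1*89**2 + 8*89) - 1*(-40260) = 89*(-8 - 1*7921 + 712) + 40260 = 89*(-8 - 7921 + 712) + 40260 = 89*(-7217) + 40260 = -642313 + 40260 = -602053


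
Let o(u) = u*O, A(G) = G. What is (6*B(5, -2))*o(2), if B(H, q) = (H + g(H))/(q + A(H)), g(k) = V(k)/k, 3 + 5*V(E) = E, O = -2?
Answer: -1016/25 ≈ -40.640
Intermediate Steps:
V(E) = -⅗ + E/5
g(k) = (-⅗ + k/5)/k
B(H, q) = (H + (-3 + H)/(5*H))/(H + q) (B(H, q) = (H + (-3 + H)/(5*H))/(q + H) = (H + (-3 + H)/(5*H))/(H + q))
o(u) = -2*u (o(u) = u*(-2) = -2*u)
(6*B(5, -2))*o(2) = (6*((⅕)*(-3 + 5 + 5*5²)/(5*(5 - 2))))*(-2*2) = (6*((⅕)*(⅕)*(-3 + 5 + 5*25)/3))*(-4) = (6*((⅕)*(⅕)*(⅓)*(-3 + 5 + 125)))*(-4) = (6*((⅕)*(⅕)*(⅓)*127))*(-4) = (6*(127/75))*(-4) = (254/25)*(-4) = -1016/25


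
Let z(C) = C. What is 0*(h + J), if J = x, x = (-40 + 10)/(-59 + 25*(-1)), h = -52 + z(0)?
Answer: 0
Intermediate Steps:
h = -52 (h = -52 + 0 = -52)
x = 5/14 (x = -30/(-59 - 25) = -30/(-84) = -30*(-1/84) = 5/14 ≈ 0.35714)
J = 5/14 ≈ 0.35714
0*(h + J) = 0*(-52 + 5/14) = 0*(-723/14) = 0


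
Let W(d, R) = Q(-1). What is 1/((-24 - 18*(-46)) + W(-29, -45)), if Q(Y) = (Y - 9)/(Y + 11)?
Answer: 1/803 ≈ 0.0012453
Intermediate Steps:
Q(Y) = (-9 + Y)/(11 + Y)
W(d, R) = -1 (W(d, R) = (-9 - 1)/(11 - 1) = -10/10 = (⅒)*(-10) = -1)
1/((-24 - 18*(-46)) + W(-29, -45)) = 1/((-24 - 18*(-46)) - 1) = 1/((-24 + 828) - 1) = 1/(804 - 1) = 1/803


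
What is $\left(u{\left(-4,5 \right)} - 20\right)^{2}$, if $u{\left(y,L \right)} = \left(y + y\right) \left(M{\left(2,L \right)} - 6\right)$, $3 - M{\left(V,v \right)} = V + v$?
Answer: $3600$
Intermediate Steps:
$M{\left(V,v \right)} = 3 - V - v$ ($M{\left(V,v \right)} = 3 - \left(V + v\right) = 3 - V - v$)
$u{\left(y,L \right)} = 2 y \left(-5 - L\right)$ ($u{\left(y,L \right)} = \left(y + y\right) \left(\left(3 - 2 - L\right) - 6\right) = 2 y \left(\left(3 - 2 - L\right) - 6\right) = 2 y \left(\left(1 - L\right) - 6\right) = 2 y \left(-5 - L\right)$)
$\left(u{\left(-4,5 \right)} - 20\right)^{2} = \left(\left(-2\right) \left(-4\right) \left(5 + 5\right) - 20\right)^{2} = \left(\left(-2\right) \left(-4\right) 10 - 20\right)^{2} = \left(80 - 20\right)^{2} = 60^{2} = 3600$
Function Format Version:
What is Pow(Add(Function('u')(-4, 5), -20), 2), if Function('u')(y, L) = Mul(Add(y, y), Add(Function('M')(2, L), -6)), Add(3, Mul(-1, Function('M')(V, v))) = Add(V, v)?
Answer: 3600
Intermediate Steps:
Function('M')(V, v) = Add(3, Mul(-1, V), Mul(-1, v)) (Function('M')(V, v) = Add(3, Mul(-1, Add(V, v))) = Add(3, Add(Mul(-1, V), Mul(-1, v))) = Add(3, Mul(-1, V), Mul(-1, v)))
Function('u')(y, L) = Mul(2, y, Add(-5, Mul(-1, L))) (Function('u')(y, L) = Mul(Add(y, y), Add(Add(3, Mul(-1, 2), Mul(-1, L)), -6)) = Mul(Mul(2, y), Add(Add(3, -2, Mul(-1, L)), -6)) = Mul(Mul(2, y), Add(Add(1, Mul(-1, L)), -6)) = Mul(Mul(2, y), Add(-5, Mul(-1, L))) = Mul(2, y, Add(-5, Mul(-1, L))))
Pow(Add(Function('u')(-4, 5), -20), 2) = Pow(Add(Mul(-2, -4, Add(5, 5)), -20), 2) = Pow(Add(Mul(-2, -4, 10), -20), 2) = Pow(Add(80, -20), 2) = Pow(60, 2) = 3600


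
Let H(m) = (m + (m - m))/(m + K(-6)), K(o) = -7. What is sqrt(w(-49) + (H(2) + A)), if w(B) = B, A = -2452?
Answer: I*sqrt(62535)/5 ≈ 50.014*I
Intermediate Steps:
H(m) = m/(-7 + m) (H(m) = (m + (m - m))/(m - 7) = (m + 0)/(-7 + m) = m/(-7 + m))
sqrt(w(-49) + (H(2) + A)) = sqrt(-49 + (2/(-7 + 2) - 2452)) = sqrt(-49 + (2/(-5) - 2452)) = sqrt(-49 + (2*(-1/5) - 2452)) = sqrt(-49 + (-2/5 - 2452)) = sqrt(-49 - 12262/5) = sqrt(-12507/5) = I*sqrt(62535)/5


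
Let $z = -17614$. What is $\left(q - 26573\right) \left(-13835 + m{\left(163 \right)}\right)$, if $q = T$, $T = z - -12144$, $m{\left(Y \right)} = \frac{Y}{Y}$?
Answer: $443282862$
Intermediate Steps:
$m{\left(Y \right)} = 1$
$T = -5470$ ($T = -17614 - -12144 = -17614 + 12144 = -5470$)
$q = -5470$
$\left(q - 26573\right) \left(-13835 + m{\left(163 \right)}\right) = \left(-5470 - 26573\right) \left(-13835 + 1\right) = \left(-32043\right) \left(-13834\right) = 443282862$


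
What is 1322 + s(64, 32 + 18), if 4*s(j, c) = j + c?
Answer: 2701/2 ≈ 1350.5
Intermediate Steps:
s(j, c) = c/4 + j/4 (s(j, c) = (j + c)/4 = (c + j)/4 = c/4 + j/4)
1322 + s(64, 32 + 18) = 1322 + ((32 + 18)/4 + (1/4)*64) = 1322 + ((1/4)*50 + 16) = 1322 + (25/2 + 16) = 1322 + 57/2 = 2701/2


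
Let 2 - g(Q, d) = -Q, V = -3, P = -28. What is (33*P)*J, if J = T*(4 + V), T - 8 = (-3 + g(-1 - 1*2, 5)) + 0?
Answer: -3696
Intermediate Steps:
g(Q, d) = 2 + Q (g(Q, d) = 2 - (-1)*Q = 2 + Q)
T = 4 (T = 8 + ((-3 + (2 + (-1 - 1*2))) + 0) = 8 + ((-3 + (2 + (-1 - 2))) + 0) = 8 + ((-3 + (2 - 3)) + 0) = 8 + ((-3 - 1) + 0) = 8 + (-4 + 0) = 8 - 4 = 4)
J = 4 (J = 4*(4 - 3) = 4*1 = 4)
(33*P)*J = (33*(-28))*4 = -924*4 = -3696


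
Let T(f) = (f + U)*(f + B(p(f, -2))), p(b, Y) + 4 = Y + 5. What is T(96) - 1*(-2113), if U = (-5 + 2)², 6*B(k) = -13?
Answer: 23931/2 ≈ 11966.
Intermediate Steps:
p(b, Y) = 1 + Y (p(b, Y) = -4 + (Y + 5) = -4 + (5 + Y) = 1 + Y)
B(k) = -13/6 (B(k) = (⅙)*(-13) = -13/6)
U = 9 (U = (-3)² = 9)
T(f) = (9 + f)*(-13/6 + f) (T(f) = (f + 9)*(f - 13/6) = (9 + f)*(-13/6 + f))
T(96) - 1*(-2113) = (-39/2 + 96² + (41/6)*96) - 1*(-2113) = (-39/2 + 9216 + 656) + 2113 = 19705/2 + 2113 = 23931/2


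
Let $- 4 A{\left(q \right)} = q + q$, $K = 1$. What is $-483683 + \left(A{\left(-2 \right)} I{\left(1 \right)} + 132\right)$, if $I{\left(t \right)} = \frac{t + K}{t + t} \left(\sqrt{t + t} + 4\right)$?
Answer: $-483547 + \sqrt{2} \approx -4.8355 \cdot 10^{5}$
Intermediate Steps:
$A{\left(q \right)} = - \frac{q}{2}$ ($A{\left(q \right)} = - \frac{q + q}{4} = - \frac{2 q}{4} = - \frac{q}{2}$)
$I{\left(t \right)} = \frac{\left(1 + t\right) \left(4 + \sqrt{2} \sqrt{t}\right)}{2 t}$ ($I{\left(t \right)} = \frac{t + 1}{t + t} \left(\sqrt{t + t} + 4\right) = \frac{1 + t}{2 t} \left(\sqrt{2 t} + 4\right) = \left(1 + t\right) \frac{1}{2 t} \left(\sqrt{2} \sqrt{t} + 4\right) = \frac{1 + t}{2 t} \left(4 + \sqrt{2} \sqrt{t}\right) = \frac{\left(1 + t\right) \left(4 + \sqrt{2} \sqrt{t}\right)}{2 t}$)
$-483683 + \left(A{\left(-2 \right)} I{\left(1 \right)} + 132\right) = -483683 + \left(\left(- \frac{1}{2}\right) \left(-2\right) \left(2 + \frac{2}{1} + \frac{\sqrt{2} \sqrt{1}}{2} + \frac{\sqrt{2}}{2 \cdot 1}\right) + 132\right) = -483683 + \left(1 \left(2 + 2 \cdot 1 + \frac{1}{2} \sqrt{2} \cdot 1 + \frac{1}{2} \sqrt{2} \cdot 1\right) + 132\right) = -483683 + \left(1 \left(2 + 2 + \frac{\sqrt{2}}{2} + \frac{\sqrt{2}}{2}\right) + 132\right) = -483683 + \left(1 \left(4 + \sqrt{2}\right) + 132\right) = -483683 + \left(\left(4 + \sqrt{2}\right) + 132\right) = -483683 + \left(136 + \sqrt{2}\right) = -483547 + \sqrt{2}$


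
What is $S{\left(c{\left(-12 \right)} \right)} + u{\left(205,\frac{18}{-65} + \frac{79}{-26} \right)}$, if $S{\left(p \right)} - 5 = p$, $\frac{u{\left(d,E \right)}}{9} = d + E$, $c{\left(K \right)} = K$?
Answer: $\frac{235061}{130} \approx 1808.2$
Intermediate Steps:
$u{\left(d,E \right)} = 9 E + 9 d$ ($u{\left(d,E \right)} = 9 \left(d + E\right) = 9 \left(E + d\right) = 9 E + 9 d$)
$S{\left(p \right)} = 5 + p$
$S{\left(c{\left(-12 \right)} \right)} + u{\left(205,\frac{18}{-65} + \frac{79}{-26} \right)} = \left(5 - 12\right) + \left(9 \left(\frac{18}{-65} + \frac{79}{-26}\right) + 9 \cdot 205\right) = -7 + \left(9 \left(18 \left(- \frac{1}{65}\right) + 79 \left(- \frac{1}{26}\right)\right) + 1845\right) = -7 + \left(9 \left(- \frac{18}{65} - \frac{79}{26}\right) + 1845\right) = -7 + \left(9 \left(- \frac{431}{130}\right) + 1845\right) = -7 + \left(- \frac{3879}{130} + 1845\right) = -7 + \frac{235971}{130} = \frac{235061}{130}$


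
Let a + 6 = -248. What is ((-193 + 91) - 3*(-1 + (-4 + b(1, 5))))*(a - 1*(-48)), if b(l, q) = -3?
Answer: 16068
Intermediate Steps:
a = -254 (a = -6 - 248 = -254)
((-193 + 91) - 3*(-1 + (-4 + b(1, 5))))*(a - 1*(-48)) = ((-193 + 91) - 3*(-1 + (-4 - 3)))*(-254 - 1*(-48)) = (-102 - 3*(-1 - 7))*(-254 + 48) = (-102 - 3*(-8))*(-206) = (-102 + 24)*(-206) = -78*(-206) = 16068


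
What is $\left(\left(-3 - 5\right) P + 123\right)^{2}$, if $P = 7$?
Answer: $4489$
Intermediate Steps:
$\left(\left(-3 - 5\right) P + 123\right)^{2} = \left(\left(-3 - 5\right) 7 + 123\right)^{2} = \left(\left(-8\right) 7 + 123\right)^{2} = \left(-56 + 123\right)^{2} = 67^{2} = 4489$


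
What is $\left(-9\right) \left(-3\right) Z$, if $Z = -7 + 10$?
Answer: $81$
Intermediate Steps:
$Z = 3$
$\left(-9\right) \left(-3\right) Z = \left(-9\right) \left(-3\right) 3 = 27 \cdot 3 = 81$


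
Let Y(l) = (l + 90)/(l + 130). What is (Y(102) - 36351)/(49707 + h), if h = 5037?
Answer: -351385/529192 ≈ -0.66400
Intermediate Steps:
Y(l) = (90 + l)/(130 + l)
(Y(102) - 36351)/(49707 + h) = ((90 + 102)/(130 + 102) - 36351)/(49707 + 5037) = (192/232 - 36351)/54744 = ((1/232)*192 - 36351)*(1/54744) = (24/29 - 36351)*(1/54744) = -1054155/29*1/54744 = -351385/529192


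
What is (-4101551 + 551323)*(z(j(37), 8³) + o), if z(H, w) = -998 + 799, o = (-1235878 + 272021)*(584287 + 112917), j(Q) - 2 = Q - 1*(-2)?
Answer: 2385770811025824156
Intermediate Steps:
j(Q) = 4 + Q (j(Q) = 2 + (Q - 1*(-2)) = 2 + (Q + 2) = 2 + (2 + Q) = 4 + Q)
o = -672004955828 (o = -963857*697204 = -672004955828)
z(H, w) = -199
(-4101551 + 551323)*(z(j(37), 8³) + o) = (-4101551 + 551323)*(-199 - 672004955828) = -3550228*(-672004956027) = 2385770811025824156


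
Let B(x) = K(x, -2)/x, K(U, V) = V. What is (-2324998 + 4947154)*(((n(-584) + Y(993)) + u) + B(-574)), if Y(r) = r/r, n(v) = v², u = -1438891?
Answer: -826184604277692/287 ≈ -2.8787e+12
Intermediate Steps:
Y(r) = 1
B(x) = -2/x
(-2324998 + 4947154)*(((n(-584) + Y(993)) + u) + B(-574)) = (-2324998 + 4947154)*((((-584)² + 1) - 1438891) - 2/(-574)) = 2622156*(((341056 + 1) - 1438891) - 2*(-1/574)) = 2622156*((341057 - 1438891) + 1/287) = 2622156*(-1097834 + 1/287) = 2622156*(-315078357/287) = -826184604277692/287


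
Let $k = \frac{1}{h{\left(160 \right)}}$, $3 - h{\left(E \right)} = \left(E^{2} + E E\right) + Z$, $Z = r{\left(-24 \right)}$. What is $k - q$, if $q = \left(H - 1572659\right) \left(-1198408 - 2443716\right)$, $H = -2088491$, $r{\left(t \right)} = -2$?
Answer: $- \frac{682652677057707001}{51195} \approx -1.3334 \cdot 10^{13}$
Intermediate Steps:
$Z = -2$
$h{\left(E \right)} = 5 - 2 E^{2}$ ($h{\left(E \right)} = 3 - \left(\left(E^{2} + E E\right) - 2\right) = 3 - \left(\left(E^{2} + E^{2}\right) - 2\right) = 3 - \left(2 E^{2} - 2\right) = 3 - \left(-2 + 2 E^{2}\right) = 5 - 2 E^{2}$)
$k = - \frac{1}{51195}$ ($k = \frac{1}{5 - 2 \cdot 160^{2}} = \frac{1}{5 - 51200} = \frac{1}{-51195} = - \frac{1}{51195} \approx -1.9533 \cdot 10^{-5}$)
$q = 13334362282600$ ($q = \left(-2088491 - 1572659\right) \left(-1198408 - 2443716\right) = \left(-3661150\right) \left(-3642124\right) = 13334362282600$)
$k - q = - \frac{1}{51195} - 13334362282600 = - \frac{682652677057707001}{51195}$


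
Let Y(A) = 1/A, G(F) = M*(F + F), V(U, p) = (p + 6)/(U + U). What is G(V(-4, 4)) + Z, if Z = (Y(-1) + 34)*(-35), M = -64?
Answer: -995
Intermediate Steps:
V(U, p) = (6 + p)/(2*U) (V(U, p) = (6 + p)/((2*U)) = (6 + p)*(1/(2*U)) = (6 + p)/(2*U))
G(F) = -128*F (G(F) = -64*(F + F) = -128*F)
Z = -1155 (Z = (1/(-1) + 34)*(-35) = (-1 + 34)*(-35) = 33*(-35) = -1155)
G(V(-4, 4)) + Z = -64*(6 + 4)/(-4) - 1155 = -64*(-1)*10/4 - 1155 = -128*(-5/4) - 1155 = 160 - 1155 = -995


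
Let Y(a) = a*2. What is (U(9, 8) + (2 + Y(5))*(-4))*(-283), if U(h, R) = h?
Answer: 11037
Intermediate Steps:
Y(a) = 2*a
(U(9, 8) + (2 + Y(5))*(-4))*(-283) = (9 + (2 + 2*5)*(-4))*(-283) = (9 + (2 + 10)*(-4))*(-283) = (9 + 12*(-4))*(-283) = (9 - 48)*(-283) = -39*(-283) = 11037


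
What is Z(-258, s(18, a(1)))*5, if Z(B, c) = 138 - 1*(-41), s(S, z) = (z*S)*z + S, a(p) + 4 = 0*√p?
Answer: 895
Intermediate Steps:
a(p) = -4 (a(p) = -4 + 0*√p = -4 + 0 = -4)
s(S, z) = S + S*z² (s(S, z) = (S*z)*z + S = S*z² + S = S + S*z²)
Z(B, c) = 179 (Z(B, c) = 138 + 41 = 179)
Z(-258, s(18, a(1)))*5 = 179*5 = 895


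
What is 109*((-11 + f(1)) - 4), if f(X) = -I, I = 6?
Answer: -2289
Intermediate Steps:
f(X) = -6 (f(X) = -1*6 = -6)
109*((-11 + f(1)) - 4) = 109*((-11 - 6) - 4) = 109*(-17 - 4) = 109*(-21) = -2289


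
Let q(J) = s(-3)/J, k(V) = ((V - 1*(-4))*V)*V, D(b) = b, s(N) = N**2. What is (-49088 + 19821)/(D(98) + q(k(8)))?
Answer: -7492352/25091 ≈ -298.61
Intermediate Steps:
k(V) = V**2*(4 + V) (k(V) = ((V + 4)*V)*V = ((4 + V)*V)*V = (V*(4 + V))*V = V**2*(4 + V))
q(J) = 9/J (q(J) = (-3)**2/J = 9/J)
(-49088 + 19821)/(D(98) + q(k(8))) = (-49088 + 19821)/(98 + 9/((8**2*(4 + 8)))) = -29267/(98 + 9/((64*12))) = -29267/(98 + 9/768) = -29267/(98 + 9*(1/768)) = -29267/(98 + 3/256) = -29267/25091/256 = -29267*256/25091 = -7492352/25091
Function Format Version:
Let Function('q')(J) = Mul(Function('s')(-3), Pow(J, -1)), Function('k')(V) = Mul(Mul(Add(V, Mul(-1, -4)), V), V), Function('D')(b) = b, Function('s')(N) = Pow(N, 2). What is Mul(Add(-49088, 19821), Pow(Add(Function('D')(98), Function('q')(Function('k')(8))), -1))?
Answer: Rational(-7492352, 25091) ≈ -298.61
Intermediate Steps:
Function('k')(V) = Mul(Pow(V, 2), Add(4, V)) (Function('k')(V) = Mul(Mul(Add(V, 4), V), V) = Mul(Mul(Add(4, V), V), V) = Mul(Mul(V, Add(4, V)), V) = Mul(Pow(V, 2), Add(4, V)))
Function('q')(J) = Mul(9, Pow(J, -1)) (Function('q')(J) = Mul(Pow(-3, 2), Pow(J, -1)) = Mul(9, Pow(J, -1)))
Mul(Add(-49088, 19821), Pow(Add(Function('D')(98), Function('q')(Function('k')(8))), -1)) = Mul(Add(-49088, 19821), Pow(Add(98, Mul(9, Pow(Mul(Pow(8, 2), Add(4, 8)), -1))), -1)) = Mul(-29267, Pow(Add(98, Mul(9, Pow(Mul(64, 12), -1))), -1)) = Mul(-29267, Pow(Add(98, Mul(9, Pow(768, -1))), -1)) = Mul(-29267, Pow(Add(98, Mul(9, Rational(1, 768))), -1)) = Mul(-29267, Pow(Add(98, Rational(3, 256)), -1)) = Mul(-29267, Pow(Rational(25091, 256), -1)) = Mul(-29267, Rational(256, 25091)) = Rational(-7492352, 25091)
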